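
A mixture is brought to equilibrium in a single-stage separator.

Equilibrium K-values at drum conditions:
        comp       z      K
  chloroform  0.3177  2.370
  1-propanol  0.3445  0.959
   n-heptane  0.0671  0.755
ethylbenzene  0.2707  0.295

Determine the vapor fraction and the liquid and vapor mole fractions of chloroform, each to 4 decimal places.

Let ψ = V/F and solve Σ zᵢ(Kᵢ−1)/(1+ψ(Kᵢ−1)) = 0.
Feasibility: ΣzᵢKᵢ = 1.2138, Σzᵢ/Kᵢ = 1.4998 — both > 1, two phases present.
Newton–Raphson from ψ = 0.45:
  ψ = 0.4500: g = -0.04313, g' = -0.5225 → ψ = 0.3674
  ψ = 0.3674: g = -0.00046, g' = -0.5144 → ψ = 0.3665
Converged at ψ = 0.3665.
Compositions from xᵢ = zᵢ/(1+ψ(Kᵢ−1)), yᵢ = Kᵢxᵢ:
  chloroform: x = 0.2115, y = 0.5012
  1-propanol: x = 0.3498, y = 0.3354
  n-heptane: x = 0.0737, y = 0.0557
  ethylbenzene: x = 0.3650, y = 0.1077

ψ = 0.3665, x_chloroform = 0.2115, y_chloroform = 0.5012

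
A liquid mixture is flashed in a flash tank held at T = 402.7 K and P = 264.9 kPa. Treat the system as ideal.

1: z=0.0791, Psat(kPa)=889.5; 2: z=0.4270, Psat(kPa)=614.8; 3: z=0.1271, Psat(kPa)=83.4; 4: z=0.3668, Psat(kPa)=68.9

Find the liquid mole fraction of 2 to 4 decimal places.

x_2 = 0.2900

Raoult's law: Kᵢ = Pᵢˢᵃᵗ/P = Pᵢˢᵃᵗ/264.9.
  K_1 = 889.5/264.9 = 3.357871, K_2 = 614.8/264.9 = 2.320876, K_3 = 83.4/264.9 = 0.314836, K_4 = 68.9/264.9 = 0.260098
Iterate (Newton) starting at ψ = 0.39:
  ψ = 0.3900: g = -0.03090, g' = -0.9517 → ψ = 0.3575
Converged at ψ = 0.3575.
Compositions from xᵢ = zᵢ/(1+ψ(Kᵢ−1)), yᵢ = Kᵢxᵢ:
  1: x = 0.0429, y = 0.1441
  2: x = 0.2900, y = 0.6732
  3: x = 0.1683, y = 0.0530
  4: x = 0.4987, y = 0.1297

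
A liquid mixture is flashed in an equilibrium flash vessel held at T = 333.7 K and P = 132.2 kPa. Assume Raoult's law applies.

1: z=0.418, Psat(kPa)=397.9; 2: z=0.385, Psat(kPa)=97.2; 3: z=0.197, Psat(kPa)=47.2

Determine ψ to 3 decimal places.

Raoult's law: Kᵢ = Pᵢˢᵃᵗ/P = Pᵢˢᵃᵗ/132.2.
  K_1 = 397.9/132.2 = 3.00983, K_2 = 97.2/132.2 = 0.73525, K_3 = 47.2/132.2 = 0.35703
Rachford–Rice: g(ψ) = Σ zᵢ(Kᵢ−1)/(1+ψ(Kᵢ−1)) = 0.
Feasibility: ΣzᵢKᵢ = 1.612, Σzᵢ/Kᵢ = 1.214 — both > 1, two phases present.
Iterate (Newton) starting at ψ = 0.39:
  ψ = 0.390: g = 0.1882, g' = -0.709 → ψ = 0.655
  ψ = 0.655: g = 0.0203, g' = -0.597 → ψ = 0.689
Converged at ψ = 0.689.

ψ = 0.689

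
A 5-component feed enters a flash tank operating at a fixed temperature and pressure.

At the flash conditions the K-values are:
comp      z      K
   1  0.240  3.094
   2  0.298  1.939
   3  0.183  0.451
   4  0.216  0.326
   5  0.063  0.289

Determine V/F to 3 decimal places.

Rachford–Rice: g(V/F) = Σ zᵢ(Kᵢ−1)/(1+V/F(Kᵢ−1)) = 0.
Check two-phase: ΣzᵢKᵢ = 1.492 > 1 and Σzᵢ/Kᵢ = 1.518 > 1, so g(0) = 0.492 > 0 and g(1) = -0.518 < 0.
Newton iteration, V/F⁰ = 0.5:
  V/F = 0.500: g = 0.0084, g' = -0.778 → V/F = 0.511
Converged at V/F = 0.511.

V/F = 0.511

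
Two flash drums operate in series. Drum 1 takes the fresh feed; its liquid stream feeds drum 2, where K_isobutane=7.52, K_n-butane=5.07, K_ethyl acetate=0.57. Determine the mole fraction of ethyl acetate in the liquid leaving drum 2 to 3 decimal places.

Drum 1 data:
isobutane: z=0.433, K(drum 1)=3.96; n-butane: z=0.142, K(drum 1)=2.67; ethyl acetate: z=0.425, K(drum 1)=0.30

x_ethyl acetate (drum 2) = 0.928

Drum 1:
Let ψ₁ = V/F and solve Σ zᵢ(Kᵢ−1)/(1+ψ₁(Kᵢ−1)) = 0.
Check two-phase: ΣzᵢKᵢ = 2.221 > 1 and Σzᵢ/Kᵢ = 1.579 > 1, so g(0) = 1.221 > 0 and g(1) = -0.579 < 0.
Newton–Raphson from ψ₁ = 0.69:
  ψ₁ = 0.690: g = -0.0440, g' = -1.274 → ψ₁ = 0.655
Converged at ψ₁ = 0.655.
Drum-1 compositions:
  isobutane: x = 0.147, y = 0.583
  n-butane: x = 0.068, y = 0.181
  ethyl acetate: x = 0.785, y = 0.235
Drum-2 feed = drum-1 liquid: z₂ = (0.1473, 0.0678, 0.7848).
Drum 2:
Iterate (Newton) starting at ψ₂ = 0.5:
  ψ₂ = 0.500: g = -0.1135, g' = -0.703 → ψ₂ = 0.339
  ψ₂ = 0.339: g = 0.0207, g' = -1.006 → ψ₂ = 0.359
  ψ₂ = 0.359: g = 0.0006, g' = -0.950 → ψ₂ = 0.360
Converged at ψ₂ = 0.360.
  isobutane: x = 0.044, y = 0.331
  n-butane: x = 0.028, y = 0.140
  ethyl acetate: x = 0.928, y = 0.529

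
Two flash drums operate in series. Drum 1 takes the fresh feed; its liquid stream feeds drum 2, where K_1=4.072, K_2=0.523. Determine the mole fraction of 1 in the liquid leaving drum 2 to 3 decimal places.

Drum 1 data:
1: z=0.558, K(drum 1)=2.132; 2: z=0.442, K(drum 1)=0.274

Drum 1:
Let ψ₁ = V/F and solve Σ zᵢ(Kᵢ−1)/(1+ψ₁(Kᵢ−1)) = 0.
Feasibility: ΣzᵢKᵢ = 1.311, Σzᵢ/Kᵢ = 1.875 — both > 1, two phases present.
Binary case is linear: z₁(K₁−1)(1+ψ₁(K₂−1)) + z₂(K₂−1)(1+ψ₁(K₁−1)) = 0
⇒ ψ₁ = [z₁(K₁−1)+z₂(K₂−1)] / [−(K₁−1)(K₂−1)] = 0.3108/0.8218 = 0.378
Drum-1 compositions:
  1: x = 0.391, y = 0.833
  2: x = 0.609, y = 0.167
Drum-2 feed = drum-1 liquid: z₂ = (0.3907, 0.6093).
Drum 2:
Newton iteration, ψ₂⁰ = 0.65:
  ψ₂ = 0.650: g = -0.0207, g' = -0.702 → ψ₂ = 0.621
Converged at ψ₂ = 0.621.
  1: x = 0.134, y = 0.547
  2: x = 0.866, y = 0.453

x_1 (drum 2) = 0.134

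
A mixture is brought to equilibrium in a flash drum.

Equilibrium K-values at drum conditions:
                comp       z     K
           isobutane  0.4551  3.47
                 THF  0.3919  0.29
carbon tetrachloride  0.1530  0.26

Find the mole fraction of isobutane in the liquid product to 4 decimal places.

x_isobutane = 0.2253

Let β = V/F and solve Σ zᵢ(Kᵢ−1)/(1+β(Kᵢ−1)) = 0.
g(0) = ΣzᵢKᵢ − 1 = 0.7326 and g(1) = 1 − Σzᵢ/Kᵢ = -1.0710, so a root lies in (0, 1).
Newton–Raphson from β = 0.5:
  β = 0.5000: g = -0.10816, g' = -1.2418 → β = 0.4129
  β = 0.4129: g = -0.00017, g' = -1.2497 → β = 0.4128
Converged at β = 0.4128.
Compositions from xᵢ = zᵢ/(1+β(Kᵢ−1)), yᵢ = Kᵢxᵢ:
  isobutane: x = 0.2253, y = 0.7820
  THF: x = 0.5544, y = 0.1608
  carbon tetrachloride: x = 0.2203, y = 0.0573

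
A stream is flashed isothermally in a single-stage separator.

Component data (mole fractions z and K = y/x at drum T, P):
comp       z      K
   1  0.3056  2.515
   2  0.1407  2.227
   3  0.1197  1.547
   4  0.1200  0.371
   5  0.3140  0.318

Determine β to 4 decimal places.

Rachford–Rice: g(β) = Σ zᵢ(Kᵢ−1)/(1+β(Kᵢ−1)) = 0.
Check two-phase: ΣzᵢKᵢ = 1.4115 > 1 and Σzᵢ/Kᵢ = 1.5729 > 1, so g(0) = 0.4115 > 0 and g(1) = -0.5729 < 0.
Newton–Raphson from β = 0.5:
  β = 0.5000: g = -0.01322, g' = -0.7679 → β = 0.4828
  β = 0.4828: g = -0.00005, g' = -0.7625 → β = 0.4827
Converged at β = 0.4827.

β = 0.4827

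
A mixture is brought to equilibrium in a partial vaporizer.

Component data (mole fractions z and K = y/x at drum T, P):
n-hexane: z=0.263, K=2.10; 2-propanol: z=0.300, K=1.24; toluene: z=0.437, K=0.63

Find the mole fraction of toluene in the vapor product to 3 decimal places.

Iterate (Newton) starting at V/F = 0.56:
  V/F = 0.560: g = 0.0385, g' = -0.230 → V/F = 0.727
  V/F = 0.727: g = 0.0008, g' = -0.223 → V/F = 0.731
Converged at V/F = 0.731.
Compositions from xᵢ = zᵢ/(1+V/F(Kᵢ−1)), yᵢ = Kᵢxᵢ:
  n-hexane: x = 0.146, y = 0.306
  2-propanol: x = 0.255, y = 0.316
  toluene: x = 0.599, y = 0.377

y_toluene = 0.377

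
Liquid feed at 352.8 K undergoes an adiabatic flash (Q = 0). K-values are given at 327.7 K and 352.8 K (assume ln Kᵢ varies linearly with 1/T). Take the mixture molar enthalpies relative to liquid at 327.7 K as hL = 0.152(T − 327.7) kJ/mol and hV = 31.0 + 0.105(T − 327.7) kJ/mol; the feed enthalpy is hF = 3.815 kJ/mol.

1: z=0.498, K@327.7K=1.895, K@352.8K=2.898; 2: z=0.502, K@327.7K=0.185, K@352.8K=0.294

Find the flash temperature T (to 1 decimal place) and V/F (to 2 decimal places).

T = 330.4 K, V/F = 0.11

Adiabatic flash: solve Rachford–Rice at each trial T, then check hF = ψ·hV(T) + (1−ψ)·hL(T).
  T = 327.7 K: K = (1.895, 0.185), RR gives ψ = 0.050, H_out = 1.555 kJ/mol
  T = 352.8 K: K = (2.898, 0.294), RR gives ψ = 0.441, H_out = 16.963 kJ/mol
  T = 340.2 K: K = (2.360, 0.235), RR gives ψ = 0.282, H_out = 10.471 kJ/mol
  T = 333.9 K: K = (2.117, 0.209), RR gives ψ = 0.180, H_out = 6.472 kJ/mol
  T = 330.8 K: K = (2.004, 0.197), RR gives ψ = 0.120, H_out = 4.171 kJ/mol
  T = 329.2 K: K = (1.947, 0.191), RR gives ψ = 0.085, H_out = 2.866 kJ/mol
Linear interpolation between T = 329.2 (H_out = 2.866) and T = 330.8 (H_out = 4.171) on hF = 3.815 gives T ≈ 330.4 K, at which ψ = 0.11.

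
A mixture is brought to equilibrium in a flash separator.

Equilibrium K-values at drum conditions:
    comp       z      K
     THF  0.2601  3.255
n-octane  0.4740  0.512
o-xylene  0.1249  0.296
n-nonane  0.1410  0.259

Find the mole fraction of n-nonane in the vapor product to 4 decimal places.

y_n-nonane = 0.0402

Newton iteration, β⁰ = 0.5:
  β = 0.5000: g = -0.33195, g' = -0.8325 → β = 0.1013
  β = 0.1013: g = 0.02652, g' = -1.1638 → β = 0.1240
  β = 0.1240: g = 0.00070, g' = -1.1037 → β = 0.1247
Converged at β = 0.1247.
Compositions from xᵢ = zᵢ/(1+β(Kᵢ−1)), yᵢ = Kᵢxᵢ:
  THF: x = 0.2030, y = 0.6608
  n-octane: x = 0.5047, y = 0.2584
  o-xylene: x = 0.1369, y = 0.0405
  n-nonane: x = 0.1554, y = 0.0402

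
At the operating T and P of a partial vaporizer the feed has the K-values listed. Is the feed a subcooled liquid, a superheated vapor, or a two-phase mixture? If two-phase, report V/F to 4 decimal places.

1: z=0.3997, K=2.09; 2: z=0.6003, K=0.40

two-phase, V/F = 0.1154

ΣzᵢKᵢ = 1.0755; Σzᵢ/Kᵢ = 1.6920.
Both exceed 1, so a two-phase solution exists.
Material balance + equilibrium reduce to Σ zᵢ(Kᵢ−1)/(1+ψ(Kᵢ−1)) = 0.
Binary case is linear: z₁(K₁−1)(1+ψ(K₂−1)) + z₂(K₂−1)(1+ψ(K₁−1)) = 0
⇒ ψ = [z₁(K₁−1)+z₂(K₂−1)] / [−(K₁−1)(K₂−1)] = 0.07549/0.65400 = 0.1154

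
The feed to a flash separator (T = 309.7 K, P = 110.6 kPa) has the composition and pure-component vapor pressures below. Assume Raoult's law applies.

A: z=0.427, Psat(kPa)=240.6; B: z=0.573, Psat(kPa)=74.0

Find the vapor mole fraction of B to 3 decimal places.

y_B = 0.522

Raoult's law: Kᵢ = Pᵢˢᵃᵗ/P = Pᵢˢᵃᵗ/110.6.
  K_A = 240.6/110.6 = 2.17541, K_B = 74.0/110.6 = 0.66908
Material balance + equilibrium reduce to Σ zᵢ(Kᵢ−1)/(1+ψ(Kᵢ−1)) = 0.
Check two-phase: ΣzᵢKᵢ = 1.312 > 1 and Σzᵢ/Kᵢ = 1.053 > 1, so g(0) = 0.312 > 0 and g(1) = -0.053 < 0.
Newton iteration, ψ⁰ = 0.5:
  ψ = 0.500: g = 0.0889, g' = -0.324 → ψ = 0.774
  ψ = 0.774: g = 0.0078, g' = -0.275 → ψ = 0.803
Converged at ψ = 0.803.
Compositions from xᵢ = zᵢ/(1+ψ(Kᵢ−1)), yᵢ = Kᵢxᵢ:
  A: x = 0.220, y = 0.478
  B: x = 0.780, y = 0.522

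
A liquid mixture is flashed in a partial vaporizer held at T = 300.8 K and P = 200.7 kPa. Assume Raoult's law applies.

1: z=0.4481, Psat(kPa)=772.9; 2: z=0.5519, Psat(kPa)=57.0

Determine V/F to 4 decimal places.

V/F = 0.4323

Raoult's law: Kᵢ = Pᵢˢᵃᵗ/P = Pᵢˢᵃᵗ/200.7.
  K_1 = 772.9/200.7 = 3.851021, K_2 = 57.0/200.7 = 0.284006
Material balance + equilibrium reduce to Σ zᵢ(Kᵢ−1)/(1+V/F(Kᵢ−1)) = 0.
Feasibility: ΣzᵢKᵢ = 1.8824, Σzᵢ/Kᵢ = 2.0596 — both > 1, two phases present.
Newton iteration, V/F⁰ = 0.5:
  V/F = 0.5000: g = -0.08880, g' = -1.3056 → V/F = 0.4320
  V/F = 0.4320: g = 0.00037, g' = -1.3244 → V/F = 0.4323
Converged at V/F = 0.4323.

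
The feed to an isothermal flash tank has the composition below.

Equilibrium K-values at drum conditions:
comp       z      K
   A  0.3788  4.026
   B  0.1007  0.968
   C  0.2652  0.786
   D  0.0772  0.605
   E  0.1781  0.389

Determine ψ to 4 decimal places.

Let ψ = V/F and solve Σ zᵢ(Kᵢ−1)/(1+ψ(Kᵢ−1)) = 0.
g(0) = ΣzᵢKᵢ − 1 = 0.9470 and g(1) = 1 − Σzᵢ/Kᵢ = -0.1210, so a root lies in (0, 1).
Newton–Raphson from ψ = 0.5:
  ψ = 0.5000: g = 0.19461, g' = -0.7211 → ψ = 0.7699
  ψ = 0.7699: g = 0.02371, g' = -0.5923 → ψ = 0.8099
  ψ = 0.8099: g = -0.00005, g' = -0.5958 → ψ = 0.8098
Converged at ψ = 0.8098.

ψ = 0.8098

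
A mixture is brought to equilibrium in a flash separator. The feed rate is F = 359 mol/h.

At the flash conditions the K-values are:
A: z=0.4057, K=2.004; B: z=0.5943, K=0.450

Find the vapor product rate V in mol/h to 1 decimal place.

V = 52.3 mol/h

Iterate (Newton) starting at ψ = 0.31:
  ψ = 0.3100: g = -0.08341, g' = -0.4991 → ψ = 0.1429
  ψ = 0.1429: g = 0.00148, g' = -0.5245 → ψ = 0.1457
Converged at ψ = 0.1457.
Then V = ψ·F = 0.1457·359 = 52.3 mol/h and L = F − V = 306.7 mol/h.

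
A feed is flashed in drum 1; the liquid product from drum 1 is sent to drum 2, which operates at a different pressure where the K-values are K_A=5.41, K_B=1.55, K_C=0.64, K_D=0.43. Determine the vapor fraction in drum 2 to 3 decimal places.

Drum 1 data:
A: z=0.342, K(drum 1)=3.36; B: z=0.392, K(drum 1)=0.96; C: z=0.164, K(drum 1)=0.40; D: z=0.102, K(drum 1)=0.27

Drum 1:
Rachford–Rice: g(ψ₁) = Σ zᵢ(Kᵢ−1)/(1+ψ₁(Kᵢ−1)) = 0.
Feasibility: ΣzᵢKᵢ = 1.619, Σzᵢ/Kᵢ = 1.298 — both > 1, two phases present.
Iterate (Newton) starting at ψ₁ = 0.5:
  ψ₁ = 0.500: g = 0.0964, g' = -0.657 → ψ₁ = 0.647
  ψ₁ = 0.647: g = 0.0015, g' = -0.652 → ψ₁ = 0.649
Converged at ψ₁ = 0.649.
Drum-1 compositions:
  A: x = 0.135, y = 0.454
  B: x = 0.402, y = 0.386
  C: x = 0.269, y = 0.107
  D: x = 0.194, y = 0.052
Drum-2 feed = drum-1 liquid: z₂ = (0.1351, 0.4024, 0.2686, 0.1939).
Drum 2:
Rachford–Rice: g(ψ₂) = Σ zᵢ(Kᵢ−1)/(1+ψ₂(Kᵢ−1)) = 0.
Feasibility: ΣzᵢKᵢ = 1.610, Σzᵢ/Kᵢ = 1.155 — both > 1, two phases present.
Iterate (Newton) starting at ψ₂ = 0.5:
  ψ₂ = 0.500: g = 0.0870, g' = -0.506 → ψ₂ = 0.672
  ψ₂ = 0.672: g = 0.0052, g' = -0.458 → ψ₂ = 0.683
Converged at ψ₂ = 0.683.
  A: x = 0.034, y = 0.182
  B: x = 0.292, y = 0.453
  C: x = 0.356, y = 0.228
  D: x = 0.318, y = 0.137

V/F (drum 2) = 0.683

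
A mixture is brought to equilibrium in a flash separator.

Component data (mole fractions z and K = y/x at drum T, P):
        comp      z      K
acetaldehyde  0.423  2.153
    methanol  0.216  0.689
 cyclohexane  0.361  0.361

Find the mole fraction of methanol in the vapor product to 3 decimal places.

Let ψ = V/F and solve Σ zᵢ(Kᵢ−1)/(1+ψ(Kᵢ−1)) = 0.
Check two-phase: ΣzᵢKᵢ = 1.190 > 1 and Σzᵢ/Kᵢ = 1.510 > 1, so g(0) = 0.190 > 0 and g(1) = -0.510 < 0.
Newton–Raphson from ψ = 0.5:
  ψ = 0.500: g = -0.1092, g' = -0.574 → ψ = 0.310
  ψ = 0.310: g = -0.0026, g' = -0.560 → ψ = 0.305
Converged at ψ = 0.305.
Compositions from xᵢ = zᵢ/(1+ψ(Kᵢ−1)), yᵢ = Kᵢxᵢ:
  acetaldehyde: x = 0.313, y = 0.674
  methanol: x = 0.239, y = 0.164
  cyclohexane: x = 0.448, y = 0.162

y_methanol = 0.164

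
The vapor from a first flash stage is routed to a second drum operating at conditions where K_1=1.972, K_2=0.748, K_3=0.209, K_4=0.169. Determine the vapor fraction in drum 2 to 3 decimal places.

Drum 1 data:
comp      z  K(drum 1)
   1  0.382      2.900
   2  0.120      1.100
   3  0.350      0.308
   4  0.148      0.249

V/F (drum 2) = 0.715

Drum 1:
Material balance + equilibrium reduce to Σ zᵢ(Kᵢ−1)/(1+ψ₁(Kᵢ−1)) = 0.
Check two-phase: ΣzᵢKᵢ = 1.384 > 1 and Σzᵢ/Kᵢ = 1.972 > 1, so g(0) = 0.384 > 0 and g(1) = -0.972 < 0.
Iterate (Newton) starting at ψ₁ = 0.64:
  ψ₁ = 0.640: g = -0.3099, g' = -1.131 → ψ₁ = 0.366
  ψ₁ = 0.366: g = -0.0380, g' = -0.940 → ψ₁ = 0.326
Converged at ψ₁ = 0.326.
Drum-1 compositions:
  1: x = 0.236, y = 0.684
  2: x = 0.116, y = 0.128
  3: x = 0.452, y = 0.139
  4: x = 0.196, y = 0.049
Drum-2 feed = drum-1 vapor: z₂ = (0.6842, 0.1278, 0.1392, 0.0488).
Drum 2:
Newton iteration, ψ₂⁰ = 0.5:
  ψ₂ = 0.500: g = 0.1592, g' = -0.640 → ψ₂ = 0.749
  ψ₂ = 0.749: g = -0.0320, g' = -0.988 → ψ₂ = 0.716
  ψ₂ = 0.716: g = -0.0014, g' = -0.906 → ψ₂ = 0.715
Converged at ψ₂ = 0.715.
  1: x = 0.404, y = 0.796
  2: x = 0.156, y = 0.117
  3: x = 0.320, y = 0.067
  4: x = 0.120, y = 0.020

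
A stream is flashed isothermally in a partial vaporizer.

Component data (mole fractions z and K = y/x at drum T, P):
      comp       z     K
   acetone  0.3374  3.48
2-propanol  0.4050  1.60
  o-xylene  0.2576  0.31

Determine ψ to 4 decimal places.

ψ = 0.8503

Let ψ = V/F and solve Σ zᵢ(Kᵢ−1)/(1+ψ(Kᵢ−1)) = 0.
Check two-phase: ΣzᵢKᵢ = 1.9020 > 1 and Σzᵢ/Kᵢ = 1.1810 > 1, so g(0) = 0.9020 > 0 and g(1) = -0.1810 < 0.
Newton–Raphson from ψ = 0.68:
  ψ = 0.6800: g = 0.14920, g' = -0.7964 → ψ = 0.8673
  ψ = 0.8673: g = -0.01729, g' = -1.0328 → ψ = 0.8506
  ψ = 0.8506: g = -0.00030, g' = -0.9973 → ψ = 0.8503
Converged at ψ = 0.8503.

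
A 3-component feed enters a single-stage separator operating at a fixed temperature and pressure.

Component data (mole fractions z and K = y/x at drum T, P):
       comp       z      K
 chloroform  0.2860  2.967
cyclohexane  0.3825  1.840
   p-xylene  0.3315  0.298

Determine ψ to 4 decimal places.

ψ = 0.6799

Material balance + equilibrium reduce to Σ zᵢ(Kᵢ−1)/(1+ψ(Kᵢ−1)) = 0.
Feasibility: ΣzᵢKᵢ = 1.6511, Σzᵢ/Kᵢ = 1.4167 — both > 1, two phases present.
Newton–Raphson from ψ = 0.5:
  ψ = 0.5000: g = 0.15132, g' = -0.8030 → ψ = 0.6884
  ψ = 0.6884: g = -0.00784, g' = -0.9199 → ψ = 0.6799
Converged at ψ = 0.6799.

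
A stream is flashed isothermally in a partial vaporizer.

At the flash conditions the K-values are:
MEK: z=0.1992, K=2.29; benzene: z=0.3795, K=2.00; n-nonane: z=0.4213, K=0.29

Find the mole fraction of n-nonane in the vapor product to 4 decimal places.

Material balance + equilibrium reduce to Σ zᵢ(Kᵢ−1)/(1+V/F(Kᵢ−1)) = 0.
g(0) = ΣzᵢKᵢ − 1 = 0.3373 and g(1) = 1 − Σzᵢ/Kᵢ = -0.7295, so a root lies in (0, 1).
Newton–Raphson from V/F = 0.55:
  V/F = 0.5500: g = -0.09561, g' = -0.8431 → V/F = 0.4366
  V/F = 0.4366: g = -0.00495, g' = -0.7656 → V/F = 0.4301
Converged at V/F = 0.4301.
Compositions from xᵢ = zᵢ/(1+V/F(Kᵢ−1)), yᵢ = Kᵢxᵢ:
  MEK: x = 0.1281, y = 0.2934
  benzene: x = 0.2654, y = 0.5307
  n-nonane: x = 0.6065, y = 0.1759

y_n-nonane = 0.1759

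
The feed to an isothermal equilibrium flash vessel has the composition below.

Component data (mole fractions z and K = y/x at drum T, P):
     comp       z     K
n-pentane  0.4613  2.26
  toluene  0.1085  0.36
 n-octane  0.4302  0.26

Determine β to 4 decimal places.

β = 0.2129

Rachford–Rice: g(β) = Σ zᵢ(Kᵢ−1)/(1+β(Kᵢ−1)) = 0.
Feasibility: ΣzᵢKᵢ = 1.1934, Σzᵢ/Kᵢ = 2.1601 — both > 1, two phases present.
Iterate (Newton) starting at β = 0.5:
  β = 0.5000: g = -0.25084, g' = -0.9653 → β = 0.2401
  β = 0.2401: g = -0.02297, g' = -0.8421 → β = 0.2129
Converged at β = 0.2129.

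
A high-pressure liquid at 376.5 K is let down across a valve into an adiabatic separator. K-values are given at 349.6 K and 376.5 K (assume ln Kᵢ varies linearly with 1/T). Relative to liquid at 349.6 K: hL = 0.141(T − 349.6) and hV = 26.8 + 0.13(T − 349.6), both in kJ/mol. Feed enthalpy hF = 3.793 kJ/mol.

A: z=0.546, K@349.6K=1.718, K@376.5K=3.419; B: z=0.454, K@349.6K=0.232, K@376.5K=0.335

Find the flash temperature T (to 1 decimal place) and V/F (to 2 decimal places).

T = 350.9 K, V/F = 0.13

Adiabatic flash: solve Rachford–Rice at each trial T, then check hF = ψ·hV(T) + (1−ψ)·hL(T).
  T = 349.6 K: K = (1.718, 0.232), RR gives ψ = 0.079, H_out = 2.107 kJ/mol
  T = 376.5 K: K = (3.419, 0.335), RR gives ψ = 0.633, H_out = 20.580 kJ/mol
  T = 363.1 K: K = (2.458, 0.281), RR gives ψ = 0.448, H_out = 13.839 kJ/mol
  T = 356.4 K: K = (2.065, 0.256), RR gives ψ = 0.307, H_out = 9.172 kJ/mol
  T = 353.0 K: K = (1.885, 0.244), RR gives ψ = 0.209, H_out = 6.073 kJ/mol
  T = 351.3 K: K = (1.800, 0.238), RR gives ψ = 0.149, H_out = 4.227 kJ/mol
  T = 350.5 K: K = (1.761, 0.235), RR gives ψ = 0.117, H_out = 3.268 kJ/mol
Linear interpolation between T = 350.5 (H_out = 3.268) and T = 351.3 (H_out = 4.227) on hF = 3.793 gives T ≈ 350.9 K, at which ψ = 0.13.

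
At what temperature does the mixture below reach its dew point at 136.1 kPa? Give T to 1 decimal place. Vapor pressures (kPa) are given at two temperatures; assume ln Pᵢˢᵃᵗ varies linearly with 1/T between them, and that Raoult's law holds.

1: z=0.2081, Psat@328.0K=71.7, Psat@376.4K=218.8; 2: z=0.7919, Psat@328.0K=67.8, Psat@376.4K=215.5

T = 355.3 K

Dew-point temperature: Σzᵢ·P/Pᵢˢᵃᵗ(T) = 1. Interpolate ln Pᵢˢᵃᵗ = aᵢ + bᵢ/T.
  T = 328.0 K: ΣzᵢP/Pᵢˢᵃᵗ = 1.9847
  T = 376.4 K: ΣzᵢP/Pᵢˢᵃᵗ = 0.6296
  T = 352.2 K: ΣzᵢP/Pᵢˢᵃᵗ = 1.0745
  T = 364.3 K: ΣzᵢP/Pᵢˢᵃᵗ = 0.8152
  T = 358.2 K: ΣzᵢP/Pᵢˢᵃᵗ = 0.9348
  T = 355.2 K: ΣzᵢP/Pᵢˢᵃᵗ = 1.0017
  T = 356.7 K: ΣzᵢP/Pᵢˢᵃᵗ = 0.9675
Interpolating between 355.2 K and 356.7 K gives T ≈ 355.3 K.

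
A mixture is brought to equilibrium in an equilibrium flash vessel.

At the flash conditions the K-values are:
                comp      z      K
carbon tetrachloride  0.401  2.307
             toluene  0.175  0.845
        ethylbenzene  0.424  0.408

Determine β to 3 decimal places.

β = 0.376

Rachford–Rice: g(β) = Σ zᵢ(Kᵢ−1)/(1+β(Kᵢ−1)) = 0.
g(0) = ΣzᵢKᵢ − 1 = 0.246 and g(1) = 1 − Σzᵢ/Kᵢ = -0.420, so a root lies in (0, 1).
Newton iteration, β⁰ = 0.5:
  β = 0.500: g = -0.0690, g' = -0.555 → β = 0.376
Converged at β = 0.376.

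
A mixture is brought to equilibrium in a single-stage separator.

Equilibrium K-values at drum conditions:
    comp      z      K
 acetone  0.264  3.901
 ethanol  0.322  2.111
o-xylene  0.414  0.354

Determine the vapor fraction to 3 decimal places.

ψ = 0.663

Rachford–Rice: g(ψ) = Σ zᵢ(Kᵢ−1)/(1+ψ(Kᵢ−1)) = 0.
g(0) = ΣzᵢKᵢ − 1 = 0.856 and g(1) = 1 − Σzᵢ/Kᵢ = -0.390, so a root lies in (0, 1).
Newton–Raphson from ψ = 0.5:
  ψ = 0.500: g = 0.1475, g' = -0.911 → ψ = 0.662
  ψ = 0.662: g = 0.0012, g' = -0.920 → ψ = 0.663
Converged at ψ = 0.663.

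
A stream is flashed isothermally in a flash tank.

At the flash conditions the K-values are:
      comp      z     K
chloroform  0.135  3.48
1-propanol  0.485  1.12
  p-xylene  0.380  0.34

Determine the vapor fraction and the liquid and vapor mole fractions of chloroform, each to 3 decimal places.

ψ = 0.186, x_chloroform = 0.092, y_chloroform = 0.321

Material balance + equilibrium reduce to Σ zᵢ(Kᵢ−1)/(1+ψ(Kᵢ−1)) = 0.
Check two-phase: ΣzᵢKᵢ = 1.142 > 1 and Σzᵢ/Kᵢ = 1.589 > 1, so g(0) = 0.142 > 0 and g(1) = -0.589 < 0.
Newton–Raphson from ψ = 0.5:
  ψ = 0.500: g = -0.1700, g' = -0.540 → ψ = 0.186
Converged at ψ = 0.186.
Compositions from xᵢ = zᵢ/(1+ψ(Kᵢ−1)), yᵢ = Kᵢxᵢ:
  chloroform: x = 0.092, y = 0.321
  1-propanol: x = 0.474, y = 0.531
  p-xylene: x = 0.433, y = 0.147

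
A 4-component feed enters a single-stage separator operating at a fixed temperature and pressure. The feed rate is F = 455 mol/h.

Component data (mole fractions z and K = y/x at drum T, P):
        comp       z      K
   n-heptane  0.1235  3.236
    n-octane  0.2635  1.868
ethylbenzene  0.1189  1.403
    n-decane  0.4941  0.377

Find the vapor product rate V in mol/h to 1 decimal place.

Material balance + equilibrium reduce to Σ zᵢ(Kᵢ−1)/(1+β(Kᵢ−1)) = 0.
Feasibility: ΣzᵢKᵢ = 1.2450, Σzᵢ/Kᵢ = 1.5746 — both > 1, two phases present.
Newton iteration, β⁰ = 0.5:
  β = 0.5000: g = -0.11734, g' = -0.6521 → β = 0.3201
  β = 0.3201: g = -0.00211, g' = -0.6457 → β = 0.3168
Converged at β = 0.3168.
Then V = β·F = 0.3168·455 = 144.1 mol/h and L = F − V = 310.9 mol/h.

V = 144.1 mol/h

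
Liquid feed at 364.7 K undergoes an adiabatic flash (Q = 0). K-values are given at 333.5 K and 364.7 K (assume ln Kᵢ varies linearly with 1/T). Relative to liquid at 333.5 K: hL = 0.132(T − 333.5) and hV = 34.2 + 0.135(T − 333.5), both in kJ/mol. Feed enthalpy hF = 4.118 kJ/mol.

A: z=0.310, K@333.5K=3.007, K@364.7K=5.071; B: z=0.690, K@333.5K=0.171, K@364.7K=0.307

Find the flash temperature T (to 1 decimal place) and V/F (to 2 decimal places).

Adiabatic flash: solve Rachford–Rice at each trial T, then check hF = ψ·hV(T) + (1−ψ)·hL(T).
  T = 333.5 K: K = (3.007, 0.171), RR gives ψ = 0.030, H_out = 1.031 kJ/mol
  T = 364.7 K: K = (5.071, 0.307), RR gives ψ = 0.278, H_out = 13.646 kJ/mol
  T = 349.1 K: K = (3.951, 0.232), RR gives ψ = 0.170, H_out = 7.877 kJ/mol
  T = 341.3 K: K = (3.458, 0.200), RR gives ψ = 0.107, H_out = 4.681 kJ/mol
  T = 337.4 K: K = (3.227, 0.185), RR gives ψ = 0.071, H_out = 2.929 kJ/mol
  T = 339.4 K: K = (3.344, 0.193), RR gives ψ = 0.090, H_out = 3.843 kJ/mol
Linear interpolation between T = 339.4 (H_out = 3.843) and T = 341.3 (H_out = 4.681) on hF = 4.118 gives T ≈ 340.0 K, at which ψ = 0.10.

T = 340.0 K, V/F = 0.10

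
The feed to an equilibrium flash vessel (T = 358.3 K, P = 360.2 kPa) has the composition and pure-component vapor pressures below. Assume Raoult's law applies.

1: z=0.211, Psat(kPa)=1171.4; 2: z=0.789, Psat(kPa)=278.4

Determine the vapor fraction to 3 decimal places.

Raoult's law: Kᵢ = Pᵢˢᵃᵗ/P = Pᵢˢᵃᵗ/360.2.
  K_1 = 1171.4/360.2 = 3.25208, K_2 = 278.4/360.2 = 0.77290
Binary case is linear: z₁(K₁−1)(1+ψ(K₂−1)) + z₂(K₂−1)(1+ψ(K₁−1)) = 0
⇒ ψ = [z₁(K₁−1)+z₂(K₂−1)] / [−(K₁−1)(K₂−1)] = 0.2960/0.5114 = 0.579

ψ = 0.579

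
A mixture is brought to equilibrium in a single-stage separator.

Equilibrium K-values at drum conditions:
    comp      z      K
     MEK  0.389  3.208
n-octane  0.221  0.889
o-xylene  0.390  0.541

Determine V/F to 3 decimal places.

Iterate (Newton) starting at V/F = 0.57:
  V/F = 0.570: g = 0.1117, g' = -0.526 → V/F = 0.782
  V/F = 0.782: g = 0.0087, g' = -0.458 → V/F = 0.801
Converged at V/F = 0.801.

V/F = 0.801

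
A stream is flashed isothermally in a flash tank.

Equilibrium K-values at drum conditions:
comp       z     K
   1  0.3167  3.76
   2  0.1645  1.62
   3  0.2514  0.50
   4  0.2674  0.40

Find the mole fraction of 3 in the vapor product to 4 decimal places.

Let ψ = V/F and solve Σ zᵢ(Kᵢ−1)/(1+ψ(Kᵢ−1)) = 0.
Check two-phase: ΣzᵢKᵢ = 1.6899 > 1 and Σzᵢ/Kᵢ = 1.3571 > 1, so g(0) = 0.6899 > 0 and g(1) = -0.3571 < 0.
Newton–Raphson from ψ = 0.5:
  ψ = 0.5000: g = 0.04832, g' = -0.7709 → ψ = 0.5627
  ψ = 0.5627: g = 0.00087, g' = -0.7460 → ψ = 0.5638
Converged at ψ = 0.5638.
Compositions from xᵢ = zᵢ/(1+ψ(Kᵢ−1)), yᵢ = Kᵢxᵢ:
  1: x = 0.1239, y = 0.4658
  2: x = 0.1219, y = 0.1975
  3: x = 0.3501, y = 0.1751
  4: x = 0.4041, y = 0.1616

y_3 = 0.1751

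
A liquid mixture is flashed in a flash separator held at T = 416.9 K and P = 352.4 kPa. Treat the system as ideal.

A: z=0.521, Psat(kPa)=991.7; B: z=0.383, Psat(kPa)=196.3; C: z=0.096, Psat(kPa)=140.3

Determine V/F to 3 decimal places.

V/F = 0.819

Raoult's law: Kᵢ = Pᵢˢᵃᵗ/P = Pᵢˢᵃᵗ/352.4.
  K_A = 991.7/352.4 = 2.81413, K_B = 196.3/352.4 = 0.55704, K_C = 140.3/352.4 = 0.39813
Material balance + equilibrium reduce to Σ zᵢ(Kᵢ−1)/(1+V/F(Kᵢ−1)) = 0.
g(0) = ΣzᵢKᵢ − 1 = 0.718 and g(1) = 1 − Σzᵢ/Kᵢ = -0.114, so a root lies in (0, 1).
Newton iteration, V/F⁰ = 0.5:
  V/F = 0.500: g = 0.1950, g' = -0.667 → V/F = 0.793
  V/F = 0.793: g = 0.0158, g' = -0.594 → V/F = 0.819
Converged at V/F = 0.819.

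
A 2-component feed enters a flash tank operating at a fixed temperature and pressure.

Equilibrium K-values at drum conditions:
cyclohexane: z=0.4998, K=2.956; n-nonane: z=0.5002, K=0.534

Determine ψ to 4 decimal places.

Binary case is linear: z₁(K₁−1)(1+ψ(K₂−1)) + z₂(K₂−1)(1+ψ(K₁−1)) = 0
⇒ ψ = [z₁(K₁−1)+z₂(K₂−1)] / [−(K₁−1)(K₂−1)] = 0.74452/0.91150 = 0.8168

ψ = 0.8168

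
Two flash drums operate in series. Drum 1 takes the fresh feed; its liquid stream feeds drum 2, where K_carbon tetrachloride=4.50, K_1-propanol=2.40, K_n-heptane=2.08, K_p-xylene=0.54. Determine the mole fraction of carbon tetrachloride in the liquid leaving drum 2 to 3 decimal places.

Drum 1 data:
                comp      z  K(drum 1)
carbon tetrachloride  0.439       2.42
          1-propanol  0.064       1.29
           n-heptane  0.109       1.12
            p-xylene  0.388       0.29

x_carbon tetrachloride (drum 2) = 0.079

Drum 1:
Let ψ₁ = V/F and solve Σ zᵢ(Kᵢ−1)/(1+ψ₁(Kᵢ−1)) = 0.
g(0) = ΣzᵢKᵢ − 1 = 0.380 and g(1) = 1 − Σzᵢ/Kᵢ = -0.666, so a root lies in (0, 1).
Newton iteration, ψ₁⁰ = 0.36:
  ψ₁ = 0.360: g = 0.0718, g' = -0.746 → ψ₁ = 0.456
Converged at ψ₁ = 0.456.
Drum-1 compositions:
  carbon tetrachloride: x = 0.267, y = 0.645
  1-propanol: x = 0.057, y = 0.073
  n-heptane: x = 0.103, y = 0.116
  p-xylene: x = 0.574, y = 0.166
Drum-2 feed = drum-1 liquid: z₂ = (0.2665, 0.0565, 0.1033, 0.5736).
Drum 2:
Let ψ₂ = V/F and solve Σ zᵢ(Kᵢ−1)/(1+ψ₂(Kᵢ−1)) = 0.
Feasibility: ΣzᵢKᵢ = 1.860, Σzᵢ/Kᵢ = 1.195 — both > 1, two phases present.
Newton iteration, ψ₂⁰ = 0.5:
  ψ₂ = 0.500: g = 0.1156, g' = -0.726 → ψ₂ = 0.659
  ψ₂ = 0.659: g = 0.0097, g' = -0.620 → ψ₂ = 0.675
Converged at ψ₂ = 0.675.
  carbon tetrachloride: x = 0.079, y = 0.357
  1-propanol: x = 0.029, y = 0.070
  n-heptane: x = 0.060, y = 0.124
  p-xylene: x = 0.832, y = 0.449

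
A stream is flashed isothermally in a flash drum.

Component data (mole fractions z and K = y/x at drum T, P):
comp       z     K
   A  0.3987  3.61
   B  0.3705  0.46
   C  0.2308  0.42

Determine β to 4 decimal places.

Material balance + equilibrium reduce to Σ zᵢ(Kᵢ−1)/(1+β(Kᵢ−1)) = 0.
g(0) = ΣzᵢKᵢ − 1 = 0.7067 and g(1) = 1 − Σzᵢ/Kᵢ = -0.4654, so a root lies in (0, 1).
Newton–Raphson from β = 0.5:
  β = 0.5000: g = -0.01115, g' = -0.8679 → β = 0.4872
Converged at β = 0.4872.

β = 0.4872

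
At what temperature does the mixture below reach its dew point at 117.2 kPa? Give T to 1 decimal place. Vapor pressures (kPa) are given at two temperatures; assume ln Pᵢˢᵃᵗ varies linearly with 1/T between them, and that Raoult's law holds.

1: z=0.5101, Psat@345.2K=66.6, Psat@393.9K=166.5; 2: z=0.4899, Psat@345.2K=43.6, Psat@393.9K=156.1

Dew-point temperature: Σzᵢ·P/Pᵢˢᵃᵗ(T) = 1. Interpolate ln Pᵢˢᵃᵗ = aᵢ + bᵢ/T.
  T = 345.2 K: ΣzᵢP/Pᵢˢᵃᵗ = 2.2145
  T = 393.9 K: ΣzᵢP/Pᵢˢᵃᵗ = 0.7269
  T = 369.5 K: ΣzᵢP/Pᵢˢᵃᵗ = 1.2196
  T = 381.7 K: ΣzᵢP/Pᵢˢᵃᵗ = 0.9330
  T = 375.6 K: ΣzᵢP/Pᵢˢᵃᵗ = 1.0641
  T = 378.6 K: ΣzᵢP/Pᵢˢᵃᵗ = 0.9969
  T = 377.1 K: ΣzᵢP/Pᵢˢᵃᵗ = 1.0298
Interpolating between 377.1 K and 378.6 K gives T ≈ 378.5 K.

T = 378.5 K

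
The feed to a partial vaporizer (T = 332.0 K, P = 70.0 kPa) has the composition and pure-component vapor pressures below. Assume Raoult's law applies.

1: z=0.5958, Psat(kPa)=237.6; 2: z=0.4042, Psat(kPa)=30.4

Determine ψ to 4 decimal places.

ψ = 0.8844

Raoult's law: Kᵢ = Pᵢˢᵃᵗ/P = Pᵢˢᵃᵗ/70.0.
  K_1 = 237.6/70.0 = 3.394286, K_2 = 30.4/70.0 = 0.434286
Rachford–Rice: g(ψ) = Σ zᵢ(Kᵢ−1)/(1+ψ(Kᵢ−1)) = 0.
Feasibility: ΣzᵢKᵢ = 2.1979, Σzᵢ/Kᵢ = 1.1063 — both > 1, two phases present.
Newton iteration, ψ⁰ = 0.5:
  ψ = 0.5000: g = 0.33041, g' = -0.9590 → ψ = 0.8445
  ψ = 0.8445: g = 0.03419, g' = -0.8483 → ψ = 0.8848
  ψ = 0.8848: g = -0.00041, g' = -0.8698 → ψ = 0.8844
Converged at ψ = 0.8844.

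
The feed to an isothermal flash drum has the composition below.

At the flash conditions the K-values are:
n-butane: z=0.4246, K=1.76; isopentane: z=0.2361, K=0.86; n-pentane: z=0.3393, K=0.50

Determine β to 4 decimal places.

Newton–Raphson from β = 0.53:
  β = 0.5300: g = -0.03648, g' = -0.2870 → β = 0.4029
  β = 0.4029: g = -0.00043, g' = -0.2820 → β = 0.4014
Converged at β = 0.4014.

β = 0.4014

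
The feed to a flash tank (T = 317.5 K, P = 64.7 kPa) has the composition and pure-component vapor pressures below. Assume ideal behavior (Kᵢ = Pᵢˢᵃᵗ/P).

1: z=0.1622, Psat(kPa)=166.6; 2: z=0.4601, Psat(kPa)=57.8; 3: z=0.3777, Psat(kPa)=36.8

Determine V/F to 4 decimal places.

V/F = 0.1023

Raoult's law: Kᵢ = Pᵢˢᵃᵗ/P = Pᵢˢᵃᵗ/64.7.
  K_1 = 166.6/64.7 = 2.574961, K_2 = 57.8/64.7 = 0.893354, K_3 = 36.8/64.7 = 0.568779
Material balance + equilibrium reduce to Σ zᵢ(Kᵢ−1)/(1+V/F(Kᵢ−1)) = 0.
g(0) = ΣzᵢKᵢ − 1 = 0.0435 and g(1) = 1 − Σzᵢ/Kᵢ = -0.2421, so a root lies in (0, 1).
Iterate (Newton) starting at V/F = 0.39:
  V/F = 0.3900: g = -0.08874, g' = -0.2616 → V/F = 0.0508
  V/F = 0.0508: g = 0.02069, g' = -0.4237 → V/F = 0.0996
  V/F = 0.0996: g = 0.00104, g' = -0.3826 → V/F = 0.1023
Converged at V/F = 0.1023.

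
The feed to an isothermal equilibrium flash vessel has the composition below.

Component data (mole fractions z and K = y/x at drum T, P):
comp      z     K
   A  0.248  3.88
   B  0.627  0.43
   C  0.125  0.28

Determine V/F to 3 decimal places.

V/F = 0.155

Rachford–Rice: g(V/F) = Σ zᵢ(Kᵢ−1)/(1+V/F(Kᵢ−1)) = 0.
g(0) = ΣzᵢKᵢ − 1 = 0.267 and g(1) = 1 − Σzᵢ/Kᵢ = -0.968, so a root lies in (0, 1).
Iterate (Newton) starting at V/F = 0.5:
  V/F = 0.500: g = -0.3477, g' = -0.902 → V/F = 0.115
  V/F = 0.115: g = 0.0566, g' = -1.473 → V/F = 0.153
  V/F = 0.153: g = 0.0031, g' = -1.318 → V/F = 0.155
Converged at V/F = 0.155.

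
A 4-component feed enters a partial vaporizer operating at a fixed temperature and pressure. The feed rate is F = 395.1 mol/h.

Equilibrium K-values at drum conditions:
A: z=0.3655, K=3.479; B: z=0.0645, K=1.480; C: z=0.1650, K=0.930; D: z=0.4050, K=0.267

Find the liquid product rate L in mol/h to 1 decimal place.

L = 217.8 mol/h

Let β = V/F and solve Σ zᵢ(Kᵢ−1)/(1+β(Kᵢ−1)) = 0.
Check two-phase: ΣzᵢKᵢ = 1.6286 > 1 and Σzᵢ/Kᵢ = 1.8429 > 1, so g(0) = 0.6286 > 0 and g(1) = -0.8429 < 0.
Newton iteration, β⁰ = 0.5:
  β = 0.5000: g = -0.05102, g' = -1.0006 → β = 0.4490
  β = 0.4490: g = -0.00016, g' = -0.9974 → β = 0.4488
Converged at β = 0.4488.
Then V = β·F = 0.4488·395.1 = 177.3 mol/h and L = F − V = 217.8 mol/h.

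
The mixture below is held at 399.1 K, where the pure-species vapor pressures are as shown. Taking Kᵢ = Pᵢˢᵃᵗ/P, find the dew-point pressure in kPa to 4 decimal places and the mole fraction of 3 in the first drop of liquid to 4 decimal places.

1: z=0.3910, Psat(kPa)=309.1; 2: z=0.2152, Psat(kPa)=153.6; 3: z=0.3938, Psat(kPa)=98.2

Pdew = 149.7861 kPa, x_3 = 0.6007

At the dew point ψ → 1, so Σzᵢ/Kᵢ = 1 with Kᵢ = Pᵢˢᵃᵗ/P ⇒ 1/P = Σzᵢ/Pᵢˢᵃᵗ.
1/P = 0.3910/309.1 + 0.2152/153.6 + 0.3938/98.2 = 0.0066762 ⇒ P = 149.7861 kPa
xᵢ = zᵢP/Pᵢˢᵃᵗ ⇒ x_3 = 0.3938·149.7861/98.2 = 0.6007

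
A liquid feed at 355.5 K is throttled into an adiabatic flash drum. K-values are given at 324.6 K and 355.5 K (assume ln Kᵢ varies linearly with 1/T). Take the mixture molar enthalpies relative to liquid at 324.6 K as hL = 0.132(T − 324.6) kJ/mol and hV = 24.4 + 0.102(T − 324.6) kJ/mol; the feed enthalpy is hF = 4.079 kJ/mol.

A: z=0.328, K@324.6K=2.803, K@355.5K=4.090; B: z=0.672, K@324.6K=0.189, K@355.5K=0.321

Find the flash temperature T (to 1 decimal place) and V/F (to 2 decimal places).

Adiabatic flash: solve Rachford–Rice at each trial T, then check hF = ψ·hV(T) + (1−ψ)·hL(T).
  T = 324.6 K: K = (2.803, 0.189), RR gives ψ = 0.032, H_out = 0.774 kJ/mol
  T = 355.5 K: K = (4.090, 0.321), RR gives ψ = 0.266, H_out = 10.313 kJ/mol
  T = 340.1 K: K = (3.417, 0.250), RR gives ψ = 0.159, H_out = 5.852 kJ/mol
  T = 332.4 K: K = (3.104, 0.218), RR gives ψ = 0.100, H_out = 3.448 kJ/mol
  T = 336.2 K: K = (3.257, 0.233), RR gives ψ = 0.130, H_out = 4.657 kJ/mol
  T = 334.3 K: K = (3.180, 0.226), RR gives ψ = 0.115, H_out = 4.059 kJ/mol
Linear interpolation between T = 334.3 (H_out = 4.059) and T = 336.2 (H_out = 4.657) on hF = 4.079 gives T ≈ 334.4 K, at which ψ = 0.12.

T = 334.4 K, V/F = 0.12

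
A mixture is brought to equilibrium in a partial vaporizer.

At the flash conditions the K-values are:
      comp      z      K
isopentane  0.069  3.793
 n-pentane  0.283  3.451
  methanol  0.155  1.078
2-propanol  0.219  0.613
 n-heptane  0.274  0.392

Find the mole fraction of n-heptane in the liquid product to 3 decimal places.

Rachford–Rice: g(V/F) = Σ zᵢ(Kᵢ−1)/(1+V/F(Kᵢ−1)) = 0.
g(0) = ΣzᵢKᵢ − 1 = 0.647 and g(1) = 1 − Σzᵢ/Kᵢ = -0.300, so a root lies in (0, 1).
Newton–Raphson from V/F = 0.32:
  V/F = 0.320: g = 0.1987, g' = -0.884 → V/F = 0.545
  V/F = 0.545: g = 0.0285, g' = -0.676 → V/F = 0.587
Converged at V/F = 0.587.
Compositions from xᵢ = zᵢ/(1+V/F(Kᵢ−1)), yᵢ = Kᵢxᵢ:
  isopentane: x = 0.026, y = 0.099
  n-pentane: x = 0.116, y = 0.400
  methanol: x = 0.148, y = 0.160
  2-propanol: x = 0.283, y = 0.174
  n-heptane: x = 0.426, y = 0.167

x_n-heptane = 0.426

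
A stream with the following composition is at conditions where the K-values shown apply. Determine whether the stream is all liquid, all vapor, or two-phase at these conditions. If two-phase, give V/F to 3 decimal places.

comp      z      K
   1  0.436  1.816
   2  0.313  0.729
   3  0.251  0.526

two-phase, V/F = 0.495

ΣzᵢKᵢ = 1.152; Σzᵢ/Kᵢ = 1.147.
Both exceed 1, so a two-phase solution exists.
Material balance + equilibrium reduce to Σ zᵢ(Kᵢ−1)/(1+ψ(Kᵢ−1)) = 0.
Newton iteration, ψ⁰ = 0.34:
  ψ = 0.340: g = 0.0432, g' = -0.286 → ψ = 0.491
  ψ = 0.491: g = 0.0010, g' = -0.274 → ψ = 0.495
Converged at ψ = 0.495.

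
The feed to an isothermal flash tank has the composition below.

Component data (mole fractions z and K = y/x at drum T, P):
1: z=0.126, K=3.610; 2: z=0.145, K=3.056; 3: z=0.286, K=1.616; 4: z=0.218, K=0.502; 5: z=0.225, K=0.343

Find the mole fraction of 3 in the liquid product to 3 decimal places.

Newton iteration, V/F⁰ = 0.59:
  V/F = 0.590: g = -0.0017, g' = -0.684 → V/F = 0.587
Converged at V/F = 0.587.
Compositions from xᵢ = zᵢ/(1+V/F(Kᵢ−1)), yᵢ = Kᵢxᵢ:
  1: x = 0.050, y = 0.180
  2: x = 0.066, y = 0.201
  3: x = 0.210, y = 0.339
  4: x = 0.308, y = 0.155
  5: x = 0.366, y = 0.126

x_3 = 0.210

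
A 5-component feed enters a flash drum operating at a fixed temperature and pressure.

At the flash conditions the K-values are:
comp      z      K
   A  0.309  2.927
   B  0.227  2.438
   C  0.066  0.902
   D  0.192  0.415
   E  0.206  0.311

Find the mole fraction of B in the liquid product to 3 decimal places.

x_B = 0.119

Let ψ = V/F and solve Σ zᵢ(Kᵢ−1)/(1+ψ(Kᵢ−1)) = 0.
g(0) = ΣzᵢKᵢ − 1 = 0.661 and g(1) = 1 − Σzᵢ/Kᵢ = -0.397, so a root lies in (0, 1).
Newton–Raphson from ψ = 0.66:
  ψ = 0.660: g = -0.0206, g' = -0.850 → ψ = 0.636
Converged at ψ = 0.636.
Compositions from xᵢ = zᵢ/(1+ψ(Kᵢ−1)), yᵢ = Kᵢxᵢ:
  A: x = 0.139, y = 0.407
  B: x = 0.119, y = 0.289
  C: x = 0.070, y = 0.063
  D: x = 0.306, y = 0.127
  E: x = 0.366, y = 0.114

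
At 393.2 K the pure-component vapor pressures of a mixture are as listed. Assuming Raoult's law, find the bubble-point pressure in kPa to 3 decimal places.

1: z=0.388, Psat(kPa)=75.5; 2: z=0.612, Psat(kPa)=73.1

Pbub = 74.031 kPa

At the bubble point ψ → 0, so ΣzᵢKᵢ = 1 with Kᵢ = Pᵢˢᵃᵗ/P ⇒ P = ΣzᵢPᵢˢᵃᵗ.
P = 0.388·75.5 + 0.612·73.1 = 74.031 kPa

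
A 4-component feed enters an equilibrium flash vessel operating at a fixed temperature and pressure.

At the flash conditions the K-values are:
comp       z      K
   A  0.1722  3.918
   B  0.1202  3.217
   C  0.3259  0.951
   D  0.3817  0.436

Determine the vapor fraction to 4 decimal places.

ψ = 0.5240

Iterate (Newton) starting at ψ = 0.39:
  ψ = 0.3900: g = 0.08567, g' = -0.6910 → ψ = 0.5140
  ψ = 0.5140: g = 0.00602, g' = -0.6053 → ψ = 0.5239
  ψ = 0.5239: g = 0.00002, g' = -0.6012 → ψ = 0.5240
Converged at ψ = 0.5240.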